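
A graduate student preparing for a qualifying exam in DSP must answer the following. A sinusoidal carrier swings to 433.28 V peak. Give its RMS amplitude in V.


RMS voltage for a sinusoidal waveform:
V_rms = V_peak / sqrt(2)
      = 433.28 / 1.414214
      = 306.375 V

306.375 V


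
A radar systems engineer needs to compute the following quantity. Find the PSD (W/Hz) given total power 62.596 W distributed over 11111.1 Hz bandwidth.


Power spectral density:
PSD = P / BW
    = 62.596 / 11111.1
    = 0.00563365 W/Hz

0.00563365 W/Hz


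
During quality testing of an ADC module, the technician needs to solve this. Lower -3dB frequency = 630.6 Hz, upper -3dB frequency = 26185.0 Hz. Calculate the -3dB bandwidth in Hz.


Bandwidth is the difference of -3dB frequencies:
BW = f_high - f_low
   = 26185.0 - 630.6
   = 25554.4 Hz

25554.4 Hz


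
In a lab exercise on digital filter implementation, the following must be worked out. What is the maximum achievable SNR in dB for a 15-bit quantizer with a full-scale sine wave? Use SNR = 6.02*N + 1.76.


Theoretical SNR for a full-scale sinusoid:
SNR = 6.02 * N + 1.76
    = 6.02 * 15 + 1.76
    = 90.3 + 1.76
    = 92.06 dB

92.06 dB


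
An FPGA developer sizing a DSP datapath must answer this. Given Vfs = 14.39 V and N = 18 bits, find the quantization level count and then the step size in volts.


Step 1 — number of quantization levels:
L = 2^N = 2^18 = 262144

Step 2 — LSB step size:
delta = Vfs / L
      = 14.39 / 262144
      = 5.489e-05 V

Levels = 262144; step size = 5.489e-05 V


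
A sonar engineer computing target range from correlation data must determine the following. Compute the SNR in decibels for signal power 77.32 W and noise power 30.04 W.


SNR in decibels:
SNR = 10 * log10(Ps / Pn)
    = 10 * log10(77.32 / 30.04)
    = 10 * log10(2.5739)
    = 10 * 0.4106
    = 4.11 dB

4.11 dB


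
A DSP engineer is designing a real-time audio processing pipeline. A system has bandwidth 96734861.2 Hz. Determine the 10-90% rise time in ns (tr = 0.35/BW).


Rise time from bandwidth relationship:
tr = 0.35 / BW
   = 0.35 / 96734861.2
   = 3.618137202e-09 s
   = 3.6181 ns

3.6181 ns


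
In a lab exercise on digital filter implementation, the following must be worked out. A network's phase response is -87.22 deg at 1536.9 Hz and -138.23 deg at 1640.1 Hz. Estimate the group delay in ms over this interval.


Group delay from phase difference:
tau = -d(phi)/d(omega)
d(phi) = -51.01 deg = -0.890292 rad
d(omega) = 2*pi*(1640.1 - 1536.9) = 648.4247 rad/s
tau = -(-0.890292) / 648.4247
    = 1.373 ms

1.373 ms


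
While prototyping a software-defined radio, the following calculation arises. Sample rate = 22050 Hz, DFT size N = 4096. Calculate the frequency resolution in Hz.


DFT frequency resolution:
df = fs / N
   = 22050 / 4096
   = 5.3833 Hz

5.3833 Hz


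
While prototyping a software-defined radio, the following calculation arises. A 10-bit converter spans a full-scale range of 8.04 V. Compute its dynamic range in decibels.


Dynamic range from full-scale to LSB:
V_min = V_max / 2^bits = 8.04 / 2^10
DR = 20 * log10(V_max / V_min)
   = 20 * log10(2^10)
   = 20 * 10 * log10(2)
   = 60.21 dB

60.21 dB


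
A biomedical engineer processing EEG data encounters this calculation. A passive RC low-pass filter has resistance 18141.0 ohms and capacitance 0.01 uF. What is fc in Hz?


Cutoff frequency of a first-order RC filter:
fc = 1 / (2 * pi * R * C)
C = 0.01 uF = 1e-08 F
fc = 1 / (2 * pi * 18141.0 * 1e-08)
   = 1 / 0.0011398326465754
   = 877.321774 Hz

877.321774 Hz


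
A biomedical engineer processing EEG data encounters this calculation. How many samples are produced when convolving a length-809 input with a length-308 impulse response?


Linear convolution output length:
L = N + M - 1
  = 809 + 308 - 1
  = 1116 samples

1116


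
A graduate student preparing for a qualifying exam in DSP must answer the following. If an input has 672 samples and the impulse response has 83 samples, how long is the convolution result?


Linear convolution output length:
L = N + M - 1
  = 672 + 83 - 1
  = 754 samples

754


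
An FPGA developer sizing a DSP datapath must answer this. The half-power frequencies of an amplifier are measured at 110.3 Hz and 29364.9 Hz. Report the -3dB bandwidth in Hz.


Bandwidth is the difference of -3dB frequencies:
BW = f_high - f_low
   = 29364.9 - 110.3
   = 29254.6 Hz

29254.6 Hz


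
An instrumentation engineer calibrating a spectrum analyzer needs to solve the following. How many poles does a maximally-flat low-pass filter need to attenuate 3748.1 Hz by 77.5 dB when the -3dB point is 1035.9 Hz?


Butterworth filter order formula:
n = log10(10^(A/10) - 1) / (2 * log10(f_stop/f_pass))
10^(77.5/10) - 1 = 56234131.519
f_stop/f_pass = 3748.1 / 1035.9 = 3.6182
n = 6.9383 -> ceil = 7

7


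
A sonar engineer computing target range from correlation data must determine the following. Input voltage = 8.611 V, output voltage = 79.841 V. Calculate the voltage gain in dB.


Voltage gain in dB:
G = 20 * log10(Vout / Vin)
  = 20 * log10(79.841 / 8.611)
  = 20 * log10(9.271978)
  = 20 * 0.967172
  = 19.34 dB

19.34 dB


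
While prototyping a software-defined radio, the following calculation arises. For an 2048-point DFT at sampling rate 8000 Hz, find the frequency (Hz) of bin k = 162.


Frequency of DFT bin k:
f_k = k * fs / N
    = 162 * 8000 / 2048
    = 1296000 / 2048
    = 632.812 Hz

632.812 Hz


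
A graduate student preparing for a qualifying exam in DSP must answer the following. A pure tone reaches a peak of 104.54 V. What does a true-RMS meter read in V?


RMS voltage for a sinusoidal waveform:
V_rms = V_peak / sqrt(2)
      = 104.54 / 1.414214
      = 73.921 V

73.921 V


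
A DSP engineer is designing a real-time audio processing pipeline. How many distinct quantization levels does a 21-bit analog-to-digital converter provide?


Number of quantization levels = 2^N
= 2^21
= 2097152

2097152


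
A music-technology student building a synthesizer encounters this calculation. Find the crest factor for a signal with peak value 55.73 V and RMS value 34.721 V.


Crest factor is the ratio of peak to RMS:
CF = V_peak / V_rms
   = 55.73 / 34.721
   = 1.6051

1.6051


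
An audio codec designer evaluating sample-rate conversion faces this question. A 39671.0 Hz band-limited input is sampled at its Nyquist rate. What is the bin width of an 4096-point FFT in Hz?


Step 1 — Nyquist sampling rate:
fs = 2 * fmax = 2 * 39671.0 = 79342.0 Hz

Step 2 — DFT bin spacing:
df = fs / N = 79342.0 / 4096 = 19.3706 Hz

19.3706 Hz


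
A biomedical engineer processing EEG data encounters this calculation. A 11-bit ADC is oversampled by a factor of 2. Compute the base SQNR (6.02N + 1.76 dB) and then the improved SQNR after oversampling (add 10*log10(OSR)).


Step 1 — baseline SQNR at Nyquist:
SQNR_base = 6.02*N + 1.76
          = 6.02*11 + 1.76
          = 67.98 dB

Step 2 — oversampling processing gain:
G = 10*log10(OSR) = 10*log10(2) = 3.01 dB

Step 3 — total:
SQNR_total = 67.98 + 3.01 = 70.99 dB

Base SQNR = 67.98 dB; oversampled SQNR = 70.99 dB


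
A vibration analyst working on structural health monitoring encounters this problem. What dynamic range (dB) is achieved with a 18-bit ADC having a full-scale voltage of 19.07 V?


Dynamic range from full-scale to LSB:
V_min = V_max / 2^bits = 19.07 / 2^18
DR = 20 * log10(V_max / V_min)
   = 20 * log10(2^18)
   = 20 * 18 * log10(2)
   = 108.37 dB

108.37 dB


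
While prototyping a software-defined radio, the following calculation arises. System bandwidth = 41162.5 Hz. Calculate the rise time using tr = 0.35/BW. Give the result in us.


Rise time from bandwidth relationship:
tr = 0.35 / BW
   = 0.35 / 41162.5
   = 8.502884907e-06 s
   = 8.5029 us

8.5029 us


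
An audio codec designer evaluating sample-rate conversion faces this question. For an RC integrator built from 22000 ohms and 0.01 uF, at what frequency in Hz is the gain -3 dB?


Cutoff frequency of a first-order RC filter:
fc = 1 / (2 * pi * R * C)
C = 0.01 uF = 1e-08 F
fc = 1 / (2 * pi * 22000 * 1e-08)
   = 1 / 0.0013823007675795
   = 723.43156 Hz

723.43156 Hz


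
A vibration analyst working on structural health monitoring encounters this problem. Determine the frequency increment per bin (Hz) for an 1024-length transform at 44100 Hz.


DFT frequency resolution:
df = fs / N
   = 44100 / 1024
   = 43.0664 Hz

43.0664 Hz


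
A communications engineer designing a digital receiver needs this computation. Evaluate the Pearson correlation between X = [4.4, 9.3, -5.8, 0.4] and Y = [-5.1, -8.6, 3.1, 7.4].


Pearson correlation coefficient (population):
r = cov(X,Y) / (std(X) * std(Y))
Mean X = 2.075, Mean Y = -0.8
Cov(X,Y) = -27.7
Std(X) = 5.532348, Std(Y) = 6.359638
r = -0.7873

-0.7873


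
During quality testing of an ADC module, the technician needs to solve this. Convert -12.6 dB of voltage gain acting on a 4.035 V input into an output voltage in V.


Output voltage from dB gain:
V_out = V_in * 10^(gain_dB / 20)
      = 4.035 * 10^(-12.6 / 20)
      = 4.035 * 0.234423
      = 0.9459 V

0.9459 V


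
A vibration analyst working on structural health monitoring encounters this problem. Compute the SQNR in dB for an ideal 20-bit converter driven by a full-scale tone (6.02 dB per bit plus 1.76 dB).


Theoretical SNR for a full-scale sinusoid:
SNR = 6.02 * N + 1.76
    = 6.02 * 20 + 1.76
    = 120.4 + 1.76
    = 122.16 dB

122.16 dB


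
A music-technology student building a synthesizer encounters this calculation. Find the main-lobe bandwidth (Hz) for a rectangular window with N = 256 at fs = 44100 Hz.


Main lobe width for a rectangular window:
Width = 2 * fs / N
      = 2 * 44100 / 256
      = 88200 / 256
      = 344.531 Hz

344.531 Hz


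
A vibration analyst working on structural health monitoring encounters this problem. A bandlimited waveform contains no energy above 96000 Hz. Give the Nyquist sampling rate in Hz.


The Nyquist rate is twice the maximum frequency component.
fs_min = 2 * fmax
      = 2 * 96000
      = 192000 Hz

192000


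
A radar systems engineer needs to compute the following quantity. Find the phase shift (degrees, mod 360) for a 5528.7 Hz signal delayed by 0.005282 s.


Phase shift from frequency and time delay:
phi = 360 * f * t_delay
    = 360 * 5528.7 * 0.005282
    = 10512.93 degrees
    mod 360 = 72.93 degrees

72.93 degrees


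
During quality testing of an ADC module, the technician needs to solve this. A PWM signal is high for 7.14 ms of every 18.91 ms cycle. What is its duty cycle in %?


Duty cycle as a percentage:
DC = (t_on / T) * 100
   = (7.14 / 18.91) * 100
   = 0.377578 * 100
   = 37.76 %

37.76 %


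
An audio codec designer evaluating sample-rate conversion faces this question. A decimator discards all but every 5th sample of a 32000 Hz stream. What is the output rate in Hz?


Decimation reduces the sample rate:
fs_out = fs_in / M
       = 32000 / 5
       = 6400.0 Hz

6400.0 Hz


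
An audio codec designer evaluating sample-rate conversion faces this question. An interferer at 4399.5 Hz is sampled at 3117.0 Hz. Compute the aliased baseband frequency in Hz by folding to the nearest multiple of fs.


Compute the nearest integer multiple of fs to the signal:
n = round(4399.5 / 3117.0) = 1
f_alias = |4399.5 - 1 * 3117.0|
        = |4399.5 - 3117.0|
        = 1282.5 Hz

1282.5


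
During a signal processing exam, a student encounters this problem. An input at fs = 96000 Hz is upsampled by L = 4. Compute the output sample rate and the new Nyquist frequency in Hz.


Step 1 — output sample rate after interpolation by L:
fs_out = L * fs_in = 4 * 96000 = 384000 Hz

Step 2 — Nyquist frequency of the output stream:
f_Nyq = fs_out / 2 = 384000 / 2 = 192000.0 Hz

fs_out = 384000 Hz; f_Nyquist = 192000.0 Hz


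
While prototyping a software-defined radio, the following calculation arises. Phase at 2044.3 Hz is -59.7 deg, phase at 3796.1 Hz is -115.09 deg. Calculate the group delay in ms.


Group delay from phase difference:
tau = -d(phi)/d(omega)
d(phi) = -55.39 deg = -0.966738 rad
d(omega) = 2*pi*(3796.1 - 2044.3) = 11006.884 rad/s
tau = -(-0.966738) / 11006.884
    = 0.0878 ms

0.0878 ms


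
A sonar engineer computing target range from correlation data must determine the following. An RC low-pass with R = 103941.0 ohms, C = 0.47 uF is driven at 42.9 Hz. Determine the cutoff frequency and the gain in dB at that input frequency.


Step 1 — cutoff frequency:
fc = 1 / (2*pi*R*C)
C = 0.47 uF = 4.7e-07 F
fc = 1 / (2*pi*103941.0*4.7e-07)
   = 3.25788 Hz

Step 2 — magnitude at f = 42.9 Hz:
|H(f)| = 1 / sqrt(1 + (f/fc)^2)
f/fc = 42.9 / 3.25788 = 13.168072
|H| = 1 / sqrt(1 + 173.39812) = 0.0757232
|H|_dB = 20*log10(0.0757232) = -22.42 dB

fc = 3.25788 Hz; |H(42.9 Hz)| = -22.42 dB


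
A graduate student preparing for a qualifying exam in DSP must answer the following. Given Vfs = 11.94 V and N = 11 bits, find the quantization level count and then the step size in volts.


Step 1 — number of quantization levels:
L = 2^N = 2^11 = 2048

Step 2 — LSB step size:
delta = Vfs / L
      = 11.94 / 2048
      = 0.00583008 V

Levels = 2048; step size = 0.00583008 V


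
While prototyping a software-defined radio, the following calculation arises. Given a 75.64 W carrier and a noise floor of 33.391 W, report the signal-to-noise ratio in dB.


SNR in decibels:
SNR = 10 * log10(Ps / Pn)
    = 10 * log10(75.64 / 33.391)
    = 10 * log10(2.2653)
    = 10 * 0.3551
    = 3.55 dB

3.55 dB


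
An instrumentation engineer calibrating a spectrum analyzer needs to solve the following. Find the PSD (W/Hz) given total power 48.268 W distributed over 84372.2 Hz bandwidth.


Power spectral density:
PSD = P / BW
    = 48.268 / 84372.2
    = 0.00057208 W/Hz

0.00057208 W/Hz


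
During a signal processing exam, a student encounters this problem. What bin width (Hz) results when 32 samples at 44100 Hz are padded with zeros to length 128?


Frequency resolution after zero-padding:
N_padded = 32 * 4 = 128
df = fs / N_padded
   = 44100 / 128
   = 344.5312 Hz

344.5312 Hz


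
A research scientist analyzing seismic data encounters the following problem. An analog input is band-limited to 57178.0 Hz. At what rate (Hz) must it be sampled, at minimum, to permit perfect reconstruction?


The Nyquist rate is twice the maximum frequency component.
fs_min = 2 * fmax
      = 2 * 57178.0
      = 114356.0 Hz

114356.0


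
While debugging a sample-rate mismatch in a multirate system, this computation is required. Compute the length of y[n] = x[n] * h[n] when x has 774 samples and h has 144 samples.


Linear convolution output length:
L = N + M - 1
  = 774 + 144 - 1
  = 917 samples

917


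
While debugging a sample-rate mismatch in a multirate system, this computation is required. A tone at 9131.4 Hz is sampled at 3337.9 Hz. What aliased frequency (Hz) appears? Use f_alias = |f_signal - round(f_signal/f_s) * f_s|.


Compute the nearest integer multiple of fs to the signal:
n = round(9131.4 / 3337.9) = 3
f_alias = |9131.4 - 3 * 3337.9|
        = |9131.4 - 10013.7|
        = 882.3 Hz

882.3


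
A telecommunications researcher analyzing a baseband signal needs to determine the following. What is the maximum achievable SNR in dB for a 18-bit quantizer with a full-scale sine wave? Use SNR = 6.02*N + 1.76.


Theoretical SNR for a full-scale sinusoid:
SNR = 6.02 * N + 1.76
    = 6.02 * 18 + 1.76
    = 108.36 + 1.76
    = 110.12 dB

110.12 dB


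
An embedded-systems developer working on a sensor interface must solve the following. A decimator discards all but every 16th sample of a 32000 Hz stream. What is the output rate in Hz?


Decimation reduces the sample rate:
fs_out = fs_in / M
       = 32000 / 16
       = 2000.0 Hz

2000.0 Hz


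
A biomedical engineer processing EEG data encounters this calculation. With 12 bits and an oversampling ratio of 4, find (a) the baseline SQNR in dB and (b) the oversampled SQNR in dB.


Step 1 — baseline SQNR at Nyquist:
SQNR_base = 6.02*N + 1.76
          = 6.02*12 + 1.76
          = 74.0 dB

Step 2 — oversampling processing gain:
G = 10*log10(OSR) = 10*log10(4) = 6.02 dB

Step 3 — total:
SQNR_total = 74.0 + 6.02 = 80.02 dB

Base SQNR = 74.0 dB; oversampled SQNR = 80.02 dB


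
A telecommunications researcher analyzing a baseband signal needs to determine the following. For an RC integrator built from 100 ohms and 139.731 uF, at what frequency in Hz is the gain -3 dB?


Cutoff frequency of a first-order RC filter:
fc = 1 / (2 * pi * R * C)
C = 139.731 uF = 0.000139731 F
fc = 1 / (2 * pi * 100 * 0.000139731)
   = 1 / 0.087795576615751
   = 11.390095 Hz

11.390095 Hz


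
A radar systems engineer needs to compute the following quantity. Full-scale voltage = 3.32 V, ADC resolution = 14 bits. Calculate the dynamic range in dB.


Dynamic range from full-scale to LSB:
V_min = V_max / 2^bits = 3.32 / 2^14
DR = 20 * log10(V_max / V_min)
   = 20 * log10(2^14)
   = 20 * 14 * log10(2)
   = 84.29 dB

84.29 dB


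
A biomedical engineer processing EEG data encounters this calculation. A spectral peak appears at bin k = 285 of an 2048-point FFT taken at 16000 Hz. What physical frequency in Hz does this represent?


Frequency of DFT bin k:
f_k = k * fs / N
    = 285 * 16000 / 2048
    = 4560000 / 2048
    = 2226.562 Hz

2226.562 Hz


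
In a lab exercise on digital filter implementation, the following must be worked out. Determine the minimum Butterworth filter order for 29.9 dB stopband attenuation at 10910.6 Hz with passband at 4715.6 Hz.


Butterworth filter order formula:
n = log10(10^(A/10) - 1) / (2 * log10(f_stop/f_pass))
10^(29.9/10) - 1 = 976.2372
f_stop/f_pass = 10910.6 / 4715.6 = 2.3137
n = 4.103 -> ceil = 5

5


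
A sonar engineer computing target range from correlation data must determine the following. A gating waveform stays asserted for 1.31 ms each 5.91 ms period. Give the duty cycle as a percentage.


Duty cycle as a percentage:
DC = (t_on / T) * 100
   = (1.31 / 5.91) * 100
   = 0.221658 * 100
   = 22.17 %

22.17 %


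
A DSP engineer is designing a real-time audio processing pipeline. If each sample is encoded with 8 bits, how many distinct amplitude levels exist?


Number of quantization levels = 2^N
= 2^8
= 256

256


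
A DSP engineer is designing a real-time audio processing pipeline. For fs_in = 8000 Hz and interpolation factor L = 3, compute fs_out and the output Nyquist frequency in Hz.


Step 1 — output sample rate after interpolation by L:
fs_out = L * fs_in = 3 * 8000 = 24000 Hz

Step 2 — Nyquist frequency of the output stream:
f_Nyq = fs_out / 2 = 24000 / 2 = 12000.0 Hz

fs_out = 24000 Hz; f_Nyquist = 12000.0 Hz


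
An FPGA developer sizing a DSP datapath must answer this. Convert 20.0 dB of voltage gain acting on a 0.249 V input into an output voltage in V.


Output voltage from dB gain:
V_out = V_in * 10^(gain_dB / 20)
      = 0.249 * 10^(20.0 / 20)
      = 0.249 * 10.0
      = 2.49 V

2.49 V


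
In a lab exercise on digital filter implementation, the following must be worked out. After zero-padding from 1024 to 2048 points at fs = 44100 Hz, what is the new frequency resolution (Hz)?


Frequency resolution after zero-padding:
N_padded = 1024 * 2 = 2048
df = fs / N_padded
   = 44100 / 2048
   = 21.5332 Hz

21.5332 Hz


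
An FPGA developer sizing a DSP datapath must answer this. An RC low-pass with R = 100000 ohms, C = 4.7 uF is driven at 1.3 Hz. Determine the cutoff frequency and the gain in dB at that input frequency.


Step 1 — cutoff frequency:
fc = 1 / (2*pi*R*C)
C = 4.7 uF = 4.7e-06 F
fc = 1 / (2*pi*100000*4.7e-06)
   = 0.338628 Hz

Step 2 — magnitude at f = 1.3 Hz:
|H(f)| = 1 / sqrt(1 + (f/fc)^2)
f/fc = 1.3 / 0.338628 = 3.839021
|H| = 1 / sqrt(1 + 14.738082) = 0.2520717
|H|_dB = 20*log10(0.2520717) = -11.97 dB

fc = 0.338628 Hz; |H(1.3 Hz)| = -11.97 dB


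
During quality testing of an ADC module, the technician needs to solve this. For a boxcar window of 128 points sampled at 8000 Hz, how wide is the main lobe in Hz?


Main lobe width for a rectangular window:
Width = 2 * fs / N
      = 2 * 8000 / 128
      = 16000 / 128
      = 125.0 Hz

125.0 Hz


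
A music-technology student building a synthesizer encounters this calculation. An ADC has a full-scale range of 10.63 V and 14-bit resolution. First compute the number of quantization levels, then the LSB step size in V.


Step 1 — number of quantization levels:
L = 2^N = 2^14 = 16384

Step 2 — LSB step size:
delta = Vfs / L
      = 10.63 / 16384
      = 0.0006488 V

Levels = 16384; step size = 0.0006488 V


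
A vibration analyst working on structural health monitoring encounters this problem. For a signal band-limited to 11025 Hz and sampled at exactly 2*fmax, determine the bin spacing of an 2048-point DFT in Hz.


Step 1 — Nyquist sampling rate:
fs = 2 * fmax = 2 * 11025 = 22050 Hz

Step 2 — DFT bin spacing:
df = fs / N = 22050 / 2048 = 10.7666 Hz

10.7666 Hz


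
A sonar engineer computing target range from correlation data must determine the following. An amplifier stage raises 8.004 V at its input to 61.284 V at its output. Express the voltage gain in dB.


Voltage gain in dB:
G = 20 * log10(Vout / Vin)
  = 20 * log10(61.284 / 8.004)
  = 20 * log10(7.656672)
  = 20 * 0.88404
  = 17.68 dB

17.68 dB


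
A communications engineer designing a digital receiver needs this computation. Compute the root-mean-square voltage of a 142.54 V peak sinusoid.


RMS voltage for a sinusoidal waveform:
V_rms = V_peak / sqrt(2)
      = 142.54 / 1.414214
      = 100.791 V

100.791 V


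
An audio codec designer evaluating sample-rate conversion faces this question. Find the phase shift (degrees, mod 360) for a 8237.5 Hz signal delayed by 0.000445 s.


Phase shift from frequency and time delay:
phi = 360 * f * t_delay
    = 360 * 8237.5 * 0.000445
    = 1319.65 degrees
    mod 360 = 239.65 degrees

239.65 degrees


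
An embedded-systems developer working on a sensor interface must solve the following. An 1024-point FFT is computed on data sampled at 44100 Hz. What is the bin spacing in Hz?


DFT frequency resolution:
df = fs / N
   = 44100 / 1024
   = 43.0664 Hz

43.0664 Hz


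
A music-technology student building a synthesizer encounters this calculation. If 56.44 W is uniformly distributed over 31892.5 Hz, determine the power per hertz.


Power spectral density:
PSD = P / BW
    = 56.44 / 31892.5
    = 0.0017697 W/Hz

0.0017697 W/Hz


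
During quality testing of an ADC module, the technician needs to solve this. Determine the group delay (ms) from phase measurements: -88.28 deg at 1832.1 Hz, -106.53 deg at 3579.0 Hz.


Group delay from phase difference:
tau = -d(phi)/d(omega)
d(phi) = -18.25 deg = -0.318523 rad
d(omega) = 2*pi*(3579.0 - 1832.1) = 10976.0964 rad/s
tau = -(-0.318523) / 10976.0964
    = 0.029 ms

0.029 ms


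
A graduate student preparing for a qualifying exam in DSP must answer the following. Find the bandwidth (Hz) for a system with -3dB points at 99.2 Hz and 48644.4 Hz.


Bandwidth is the difference of -3dB frequencies:
BW = f_high - f_low
   = 48644.4 - 99.2
   = 48545.2 Hz

48545.2 Hz


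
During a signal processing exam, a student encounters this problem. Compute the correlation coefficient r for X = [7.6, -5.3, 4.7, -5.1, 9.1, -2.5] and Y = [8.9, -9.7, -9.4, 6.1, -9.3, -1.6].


Pearson correlation coefficient (population):
r = cov(X,Y) / (std(X) * std(Y))
Mean X = 1.4167, Mean Y = -2.5
Cov(X,Y) = -2.603333
Std(X) = 5.929704, Std(Y) = 7.642207
r = -0.0574

-0.0574


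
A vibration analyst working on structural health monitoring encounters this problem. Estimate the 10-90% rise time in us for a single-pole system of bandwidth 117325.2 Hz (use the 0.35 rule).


Rise time from bandwidth relationship:
tr = 0.35 / BW
   = 0.35 / 117325.2
   = 2.983161333e-06 s
   = 2.9832 us

2.9832 us


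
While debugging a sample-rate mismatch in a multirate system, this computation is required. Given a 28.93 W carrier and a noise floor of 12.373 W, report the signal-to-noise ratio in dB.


SNR in decibels:
SNR = 10 * log10(Ps / Pn)
    = 10 * log10(28.93 / 12.373)
    = 10 * log10(2.3382)
    = 10 * 0.3689
    = 3.69 dB

3.69 dB


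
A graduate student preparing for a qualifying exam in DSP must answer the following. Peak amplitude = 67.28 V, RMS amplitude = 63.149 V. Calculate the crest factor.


Crest factor is the ratio of peak to RMS:
CF = V_peak / V_rms
   = 67.28 / 63.149
   = 1.0654

1.0654


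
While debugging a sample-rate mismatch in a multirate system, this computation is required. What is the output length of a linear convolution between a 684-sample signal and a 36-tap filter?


Linear convolution output length:
L = N + M - 1
  = 684 + 36 - 1
  = 719 samples

719


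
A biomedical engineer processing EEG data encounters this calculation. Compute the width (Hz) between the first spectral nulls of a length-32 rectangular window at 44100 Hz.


Main lobe width for a rectangular window:
Width = 2 * fs / N
      = 2 * 44100 / 32
      = 88200 / 32
      = 2756.25 Hz

2756.25 Hz


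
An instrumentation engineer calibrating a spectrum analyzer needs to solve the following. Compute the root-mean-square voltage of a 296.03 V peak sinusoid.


RMS voltage for a sinusoidal waveform:
V_rms = V_peak / sqrt(2)
      = 296.03 / 1.414214
      = 209.325 V

209.325 V


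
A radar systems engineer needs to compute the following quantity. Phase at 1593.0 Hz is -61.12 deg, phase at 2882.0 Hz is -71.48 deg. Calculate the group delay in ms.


Group delay from phase difference:
tau = -d(phi)/d(omega)
d(phi) = -10.36 deg = -0.180816 rad
d(omega) = 2*pi*(2882.0 - 1593.0) = 8099.0259 rad/s
tau = -(-0.180816) / 8099.0259
    = 0.0223 ms

0.0223 ms


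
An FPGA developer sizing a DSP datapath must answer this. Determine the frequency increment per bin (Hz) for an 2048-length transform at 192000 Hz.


DFT frequency resolution:
df = fs / N
   = 192000 / 2048
   = 93.75 Hz

93.75 Hz


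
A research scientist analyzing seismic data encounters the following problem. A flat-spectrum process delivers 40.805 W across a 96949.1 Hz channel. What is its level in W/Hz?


Power spectral density:
PSD = P / BW
    = 40.805 / 96949.1
    = 0.00042089 W/Hz

0.00042089 W/Hz


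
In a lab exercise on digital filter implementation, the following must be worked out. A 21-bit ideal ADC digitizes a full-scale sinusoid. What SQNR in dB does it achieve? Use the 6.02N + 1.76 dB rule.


Theoretical SNR for a full-scale sinusoid:
SNR = 6.02 * N + 1.76
    = 6.02 * 21 + 1.76
    = 126.42 + 1.76
    = 128.18 dB

128.18 dB


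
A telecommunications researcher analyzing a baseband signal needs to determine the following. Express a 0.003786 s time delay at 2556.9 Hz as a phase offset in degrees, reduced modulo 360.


Phase shift from frequency and time delay:
phi = 360 * f * t_delay
    = 360 * 2556.9 * 0.003786
    = 3484.95 degrees
    mod 360 = 244.95 degrees

244.95 degrees


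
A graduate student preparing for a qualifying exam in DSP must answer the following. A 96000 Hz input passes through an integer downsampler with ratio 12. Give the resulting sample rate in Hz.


Decimation reduces the sample rate:
fs_out = fs_in / M
       = 96000 / 12
       = 8000.0 Hz

8000.0 Hz


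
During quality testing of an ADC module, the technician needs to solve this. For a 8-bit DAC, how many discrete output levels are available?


Number of quantization levels = 2^N
= 2^8
= 256

256


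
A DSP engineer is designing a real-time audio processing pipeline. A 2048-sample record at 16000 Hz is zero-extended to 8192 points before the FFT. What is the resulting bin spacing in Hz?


Frequency resolution after zero-padding:
N_padded = 2048 * 4 = 8192
df = fs / N_padded
   = 16000 / 8192
   = 1.9531 Hz

1.9531 Hz


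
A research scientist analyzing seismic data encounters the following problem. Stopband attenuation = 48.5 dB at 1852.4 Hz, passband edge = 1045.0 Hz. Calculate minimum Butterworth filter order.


Butterworth filter order formula:
n = log10(10^(A/10) - 1) / (2 * log10(f_stop/f_pass))
10^(48.5/10) - 1 = 70793.5784
f_stop/f_pass = 1852.4 / 1045.0 = 1.7726
n = 9.7539 -> ceil = 10

10


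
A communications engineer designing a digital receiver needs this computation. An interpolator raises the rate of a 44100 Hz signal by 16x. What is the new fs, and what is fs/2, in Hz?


Step 1 — output sample rate after interpolation by L:
fs_out = L * fs_in = 16 * 44100 = 705600 Hz

Step 2 — Nyquist frequency of the output stream:
f_Nyq = fs_out / 2 = 705600 / 2 = 352800.0 Hz

fs_out = 705600 Hz; f_Nyquist = 352800.0 Hz


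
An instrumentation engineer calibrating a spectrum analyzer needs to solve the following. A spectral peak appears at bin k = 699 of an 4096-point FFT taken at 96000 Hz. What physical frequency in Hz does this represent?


Frequency of DFT bin k:
f_k = k * fs / N
    = 699 * 96000 / 4096
    = 67104000 / 4096
    = 16382.812 Hz

16382.812 Hz


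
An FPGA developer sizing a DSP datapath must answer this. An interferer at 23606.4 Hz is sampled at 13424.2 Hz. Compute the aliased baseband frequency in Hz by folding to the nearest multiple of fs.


Compute the nearest integer multiple of fs to the signal:
n = round(23606.4 / 13424.2) = 2
f_alias = |23606.4 - 2 * 13424.2|
        = |23606.4 - 26848.4|
        = 3242.0 Hz

3242.0


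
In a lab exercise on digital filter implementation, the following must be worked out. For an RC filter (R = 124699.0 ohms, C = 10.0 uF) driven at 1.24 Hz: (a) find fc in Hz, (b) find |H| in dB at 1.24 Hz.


Step 1 — cutoff frequency:
fc = 1 / (2*pi*R*C)
C = 10.0 uF = 1e-05 F
fc = 1 / (2*pi*124699.0*1e-05)
   = 0.127631 Hz

Step 2 — magnitude at f = 1.24 Hz:
|H(f)| = 1 / sqrt(1 + (f/fc)^2)
f/fc = 1.24 / 0.127631 = 9.715508
|H| = 1 / sqrt(1 + 94.391096) = 0.1023873
|H|_dB = 20*log10(0.1023873) = -19.8 dB

fc = 0.127631 Hz; |H(1.24 Hz)| = -19.8 dB


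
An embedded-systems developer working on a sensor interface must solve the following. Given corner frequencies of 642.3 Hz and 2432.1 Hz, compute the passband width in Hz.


Bandwidth is the difference of -3dB frequencies:
BW = f_high - f_low
   = 2432.1 - 642.3
   = 1789.8 Hz

1789.8 Hz


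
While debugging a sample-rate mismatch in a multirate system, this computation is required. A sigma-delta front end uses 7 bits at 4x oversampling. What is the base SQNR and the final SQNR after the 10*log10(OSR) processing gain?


Step 1 — baseline SQNR at Nyquist:
SQNR_base = 6.02*N + 1.76
          = 6.02*7 + 1.76
          = 43.9 dB

Step 2 — oversampling processing gain:
G = 10*log10(OSR) = 10*log10(4) = 6.02 dB

Step 3 — total:
SQNR_total = 43.9 + 6.02 = 49.92 dB

Base SQNR = 43.9 dB; oversampled SQNR = 49.92 dB


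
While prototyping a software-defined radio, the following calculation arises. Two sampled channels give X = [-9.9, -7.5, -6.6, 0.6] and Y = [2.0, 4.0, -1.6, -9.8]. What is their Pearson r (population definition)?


Pearson correlation coefficient (population):
r = cov(X,Y) / (std(X) * std(Y))
Mean X = -5.85, Mean Y = -1.35
Cov(X,Y) = -19.1775
Std(X) = 3.914397, Std(Y) = 5.275178
r = -0.9287

-0.9287


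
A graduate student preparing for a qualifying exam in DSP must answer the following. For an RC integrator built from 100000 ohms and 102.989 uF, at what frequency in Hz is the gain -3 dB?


Cutoff frequency of a first-order RC filter:
fc = 1 / (2 * pi * R * C)
C = 102.989 uF = 0.000102989 F
fc = 1 / (2 * pi * 100000 * 0.000102989)
   = 1 / 64.709897160112
   = 0.015454 Hz

0.015454 Hz


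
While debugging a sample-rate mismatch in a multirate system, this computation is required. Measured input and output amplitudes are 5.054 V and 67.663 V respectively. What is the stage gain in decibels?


Voltage gain in dB:
G = 20 * log10(Vout / Vin)
  = 20 * log10(67.663 / 5.054)
  = 20 * log10(13.388009)
  = 20 * 1.126716
  = 22.53 dB

22.53 dB


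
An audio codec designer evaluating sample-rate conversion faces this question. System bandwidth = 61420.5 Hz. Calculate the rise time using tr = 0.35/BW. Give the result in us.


Rise time from bandwidth relationship:
tr = 0.35 / BW
   = 0.35 / 61420.5
   = 5.698423165e-06 s
   = 5.6984 us

5.6984 us


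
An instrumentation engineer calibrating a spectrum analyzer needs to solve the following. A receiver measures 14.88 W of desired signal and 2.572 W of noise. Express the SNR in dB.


SNR in decibels:
SNR = 10 * log10(Ps / Pn)
    = 10 * log10(14.88 / 2.572)
    = 10 * log10(5.7854)
    = 10 * 0.7623
    = 7.62 dB

7.62 dB


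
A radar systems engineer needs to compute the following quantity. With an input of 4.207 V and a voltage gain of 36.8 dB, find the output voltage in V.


Output voltage from dB gain:
V_out = V_in * 10^(gain_dB / 20)
      = 4.207 * 10^(36.8 / 20)
      = 4.207 * 69.183097
      = 291.0533 V

291.0533 V


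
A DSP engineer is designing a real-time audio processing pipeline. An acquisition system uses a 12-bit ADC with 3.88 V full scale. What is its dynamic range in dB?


Dynamic range from full-scale to LSB:
V_min = V_max / 2^bits = 3.88 / 2^12
DR = 20 * log10(V_max / V_min)
   = 20 * log10(2^12)
   = 20 * 12 * log10(2)
   = 72.25 dB

72.25 dB


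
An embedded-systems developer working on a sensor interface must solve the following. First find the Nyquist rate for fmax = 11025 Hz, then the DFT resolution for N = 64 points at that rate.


Step 1 — Nyquist sampling rate:
fs = 2 * fmax = 2 * 11025 = 22050 Hz

Step 2 — DFT bin spacing:
df = fs / N = 22050 / 64 = 344.5312 Hz

344.5312 Hz


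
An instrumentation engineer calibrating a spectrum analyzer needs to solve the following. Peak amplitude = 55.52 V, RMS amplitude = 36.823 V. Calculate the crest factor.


Crest factor is the ratio of peak to RMS:
CF = V_peak / V_rms
   = 55.52 / 36.823
   = 1.5078

1.5078


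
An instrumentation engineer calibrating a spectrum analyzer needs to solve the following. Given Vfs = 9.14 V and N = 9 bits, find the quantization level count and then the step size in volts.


Step 1 — number of quantization levels:
L = 2^N = 2^9 = 512

Step 2 — LSB step size:
delta = Vfs / L
      = 9.14 / 512
      = 0.01785156 V

Levels = 512; step size = 0.01785156 V


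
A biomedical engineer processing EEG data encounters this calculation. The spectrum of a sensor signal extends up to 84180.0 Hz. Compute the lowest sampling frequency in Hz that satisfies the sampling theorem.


The Nyquist rate is twice the maximum frequency component.
fs_min = 2 * fmax
      = 2 * 84180.0
      = 168360.0 Hz

168360.0


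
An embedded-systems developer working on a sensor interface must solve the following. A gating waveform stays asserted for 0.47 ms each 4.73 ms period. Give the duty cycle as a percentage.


Duty cycle as a percentage:
DC = (t_on / T) * 100
   = (0.47 / 4.73) * 100
   = 0.099366 * 100
   = 9.94 %

9.94 %


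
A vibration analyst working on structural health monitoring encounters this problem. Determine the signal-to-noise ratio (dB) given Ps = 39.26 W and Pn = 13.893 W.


SNR in decibels:
SNR = 10 * log10(Ps / Pn)
    = 10 * log10(39.26 / 13.893)
    = 10 * log10(2.8259)
    = 10 * 0.4512
    = 4.51 dB

4.51 dB


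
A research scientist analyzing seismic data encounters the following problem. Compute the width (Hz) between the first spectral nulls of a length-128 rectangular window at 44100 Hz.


Main lobe width for a rectangular window:
Width = 2 * fs / N
      = 2 * 44100 / 128
      = 88200 / 128
      = 689.062 Hz

689.062 Hz


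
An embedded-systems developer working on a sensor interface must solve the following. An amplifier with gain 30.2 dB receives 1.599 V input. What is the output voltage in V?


Output voltage from dB gain:
V_out = V_in * 10^(gain_dB / 20)
      = 1.599 * 10^(30.2 / 20)
      = 1.599 * 32.359366
      = 51.7426 V

51.7426 V


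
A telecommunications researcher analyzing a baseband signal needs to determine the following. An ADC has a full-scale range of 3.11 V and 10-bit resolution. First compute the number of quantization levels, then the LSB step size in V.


Step 1 — number of quantization levels:
L = 2^N = 2^10 = 1024

Step 2 — LSB step size:
delta = Vfs / L
      = 3.11 / 1024
      = 0.00303711 V

Levels = 1024; step size = 0.00303711 V


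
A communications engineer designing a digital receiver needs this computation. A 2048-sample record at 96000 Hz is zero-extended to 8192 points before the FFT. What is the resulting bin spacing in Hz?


Frequency resolution after zero-padding:
N_padded = 2048 * 4 = 8192
df = fs / N_padded
   = 96000 / 8192
   = 11.7188 Hz

11.7188 Hz


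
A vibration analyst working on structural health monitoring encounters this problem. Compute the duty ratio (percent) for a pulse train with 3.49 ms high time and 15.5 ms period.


Duty cycle as a percentage:
DC = (t_on / T) * 100
   = (3.49 / 15.5) * 100
   = 0.225161 * 100
   = 22.52 %

22.52 %


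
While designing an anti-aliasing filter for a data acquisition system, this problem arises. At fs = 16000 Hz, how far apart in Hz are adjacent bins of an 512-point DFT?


DFT frequency resolution:
df = fs / N
   = 16000 / 512
   = 31.25 Hz

31.25 Hz


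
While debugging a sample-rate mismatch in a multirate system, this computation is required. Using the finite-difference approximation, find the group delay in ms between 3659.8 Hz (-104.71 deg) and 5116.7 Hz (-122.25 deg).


Group delay from phase difference:
tau = -d(phi)/d(omega)
d(phi) = -17.54 deg = -0.306131 rad
d(omega) = 2*pi*(5116.7 - 3659.8) = 9153.9727 rad/s
tau = -(-0.306131) / 9153.9727
    = 0.0334 ms

0.0334 ms


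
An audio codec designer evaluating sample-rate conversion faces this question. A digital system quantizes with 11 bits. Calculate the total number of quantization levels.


Number of quantization levels = 2^N
= 2^11
= 2048

2048


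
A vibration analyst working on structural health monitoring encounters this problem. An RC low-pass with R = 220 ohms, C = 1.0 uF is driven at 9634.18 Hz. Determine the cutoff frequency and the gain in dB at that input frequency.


Step 1 — cutoff frequency:
fc = 1 / (2*pi*R*C)
C = 1.0 uF = 1e-06 F
fc = 1 / (2*pi*220*1e-06)
   = 723.432 Hz

Step 2 — magnitude at f = 9634.18 Hz:
|H(f)| = 1 / sqrt(1 + (f/fc)^2)
f/fc = 9634.18 / 723.432 = 13.317326
|H| = 1 / sqrt(1 + 177.351172) = 0.0748793
|H|_dB = 20*log10(0.0748793) = -22.51 dB

fc = 723.432 Hz; |H(9634.18 Hz)| = -22.51 dB


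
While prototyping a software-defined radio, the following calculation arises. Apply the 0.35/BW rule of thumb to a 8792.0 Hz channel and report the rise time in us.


Rise time from bandwidth relationship:
tr = 0.35 / BW
   = 0.35 / 8792.0
   = 3.98089172e-05 s
   = 39.8089 us

39.8089 us


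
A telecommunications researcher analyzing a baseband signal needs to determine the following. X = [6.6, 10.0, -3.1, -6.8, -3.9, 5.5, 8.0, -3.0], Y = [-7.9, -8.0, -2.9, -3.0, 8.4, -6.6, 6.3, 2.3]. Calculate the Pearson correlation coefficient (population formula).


Pearson correlation coefficient (population):
r = cov(X,Y) / (std(X) * std(Y))
Mean X = 1.6625, Mean Y = -1.425
Cov(X,Y) = -13.669688
Std(X) = 6.080283, Std(Y) = 5.986182
r = -0.3756

-0.3756


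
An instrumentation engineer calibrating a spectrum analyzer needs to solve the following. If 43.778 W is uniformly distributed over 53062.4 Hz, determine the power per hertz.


Power spectral density:
PSD = P / BW
    = 43.778 / 53062.4
    = 0.00082503 W/Hz

0.00082503 W/Hz


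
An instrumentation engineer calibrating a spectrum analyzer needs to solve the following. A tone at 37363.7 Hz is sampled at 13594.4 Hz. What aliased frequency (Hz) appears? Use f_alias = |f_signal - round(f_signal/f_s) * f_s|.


Compute the nearest integer multiple of fs to the signal:
n = round(37363.7 / 13594.4) = 3
f_alias = |37363.7 - 3 * 13594.4|
        = |37363.7 - 40783.2|
        = 3419.5 Hz

3419.5
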